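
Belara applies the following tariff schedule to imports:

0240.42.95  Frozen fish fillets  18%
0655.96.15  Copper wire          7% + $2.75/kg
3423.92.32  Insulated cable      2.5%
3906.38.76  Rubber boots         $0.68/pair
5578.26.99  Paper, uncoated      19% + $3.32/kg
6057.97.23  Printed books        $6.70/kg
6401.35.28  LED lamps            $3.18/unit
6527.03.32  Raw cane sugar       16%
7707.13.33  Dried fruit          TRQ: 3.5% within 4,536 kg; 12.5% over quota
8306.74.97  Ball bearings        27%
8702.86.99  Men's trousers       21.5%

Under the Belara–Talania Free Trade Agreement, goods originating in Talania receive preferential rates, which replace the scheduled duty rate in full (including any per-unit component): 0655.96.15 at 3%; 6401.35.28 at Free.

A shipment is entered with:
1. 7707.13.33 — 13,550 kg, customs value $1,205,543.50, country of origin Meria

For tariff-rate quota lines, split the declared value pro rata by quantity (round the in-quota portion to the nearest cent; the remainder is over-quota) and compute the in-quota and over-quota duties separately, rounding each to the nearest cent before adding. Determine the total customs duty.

$114,371.83

Line 1 (7707.13.33, Meria, 13,550 kg, $1,205,543.50):
Code 7707.13.33 is under a tariff-rate quota (threshold 4,536 kg). In-quota: 4,536 kg at 3.5%; over-quota: 9,014 kg at 12.5%.
Pro-rata value split: in-quota = $1,205,543.50 × 4,536/13,550 = $403,567.92; over-quota = $1,205,543.50 − $403,567.92 = $801,975.58.
In-quota duty = $403,567.92 × 3.5% = $14,124.88. Over-quota duty = $801,975.58 × 12.5% = $100,246.95.
Line duty = $14,124.88 + $100,246.95 = $114,371.83.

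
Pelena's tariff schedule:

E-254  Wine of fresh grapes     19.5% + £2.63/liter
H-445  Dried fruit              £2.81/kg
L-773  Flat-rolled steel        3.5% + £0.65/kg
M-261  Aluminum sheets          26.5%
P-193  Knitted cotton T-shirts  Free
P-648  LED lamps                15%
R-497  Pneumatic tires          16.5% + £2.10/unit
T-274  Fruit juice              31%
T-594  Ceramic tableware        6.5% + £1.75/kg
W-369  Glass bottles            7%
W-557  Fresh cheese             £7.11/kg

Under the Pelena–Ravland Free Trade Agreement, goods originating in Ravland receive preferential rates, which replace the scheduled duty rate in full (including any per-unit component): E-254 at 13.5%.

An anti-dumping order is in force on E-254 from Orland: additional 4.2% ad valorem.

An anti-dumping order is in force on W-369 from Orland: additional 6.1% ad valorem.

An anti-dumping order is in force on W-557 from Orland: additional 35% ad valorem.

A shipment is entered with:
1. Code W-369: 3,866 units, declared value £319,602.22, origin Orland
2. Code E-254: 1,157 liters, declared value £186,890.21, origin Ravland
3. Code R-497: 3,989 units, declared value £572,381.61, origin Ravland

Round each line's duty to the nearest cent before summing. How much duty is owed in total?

Line 1 (W-369, Orland, 3,866 units, £319,602.22):
Base rate for W-369 is 7%.
Additional duty on W-369 from Orland: +6.1%. Applied ad valorem rate: 7% + 6.1% = 13.1%.
Duty = £319,602.22 × 13.1% = £41,867.89.
Line 2 (E-254, Ravland, 1,157 liters, £186,890.21):
Base rate for E-254 is 19.5% + £2.63/liter.
Origin Ravland qualifies under the Pelena–Ravland agreement and E-254 is covered: preferential rate 13.5% applies instead.
The additional-duty order on E-254 targets Orland, not Ravland; it does not apply.
Duty = £186,890.21 × 13.5% = £25,230.18.
Line 3 (R-497, Ravland, 3,989 units, £572,381.61):
Base rate for R-497 is 16.5% + £2.10/unit.
Origin Ravland is the FTA partner but R-497 is not on the preference list; base rate stands.
Duty = £572,381.61 × 16.5% + 3,989 × £2.10 = £102,819.87.
Total = £41,867.89 + £25,230.18 + £102,819.87 = £169,917.94.

£169,917.94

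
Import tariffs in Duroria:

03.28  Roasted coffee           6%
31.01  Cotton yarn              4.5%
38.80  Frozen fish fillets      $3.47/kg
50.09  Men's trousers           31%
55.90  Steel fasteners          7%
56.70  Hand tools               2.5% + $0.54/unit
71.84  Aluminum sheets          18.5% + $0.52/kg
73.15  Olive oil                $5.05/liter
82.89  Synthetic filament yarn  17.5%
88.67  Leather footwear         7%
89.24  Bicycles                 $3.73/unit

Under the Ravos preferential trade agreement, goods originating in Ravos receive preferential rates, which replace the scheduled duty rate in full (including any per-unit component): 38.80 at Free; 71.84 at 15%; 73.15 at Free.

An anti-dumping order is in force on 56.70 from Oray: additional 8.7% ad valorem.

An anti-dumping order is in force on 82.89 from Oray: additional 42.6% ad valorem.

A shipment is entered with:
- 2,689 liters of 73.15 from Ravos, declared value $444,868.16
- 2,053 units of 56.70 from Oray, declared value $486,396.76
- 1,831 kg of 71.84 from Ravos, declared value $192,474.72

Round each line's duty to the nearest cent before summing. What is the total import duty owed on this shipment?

Line 1 (73.15, Ravos, 2,689 liters, $444,868.16):
Base rate for 73.15 is $5.05/liter.
Origin Ravos qualifies under the Duroria–Ravos agreement and 73.15 is covered: preferential rate Free applies instead.
Duty = $444,868.16 × 0% = $0.00.
Line 2 (56.70, Oray, 2,053 units, $486,396.76):
Base rate for 56.70 is 2.5% + $0.54/unit.
Additional duty on 56.70 from Oray: +8.7%. Applied ad valorem rate: 2.5% + 8.7% = 11.2%.
Duty = $486,396.76 × 11.2% + 2,053 × $0.54 = $55,585.06.
Line 3 (71.84, Ravos, 1,831 kg, $192,474.72):
Base rate for 71.84 is 18.5% + $0.52/kg.
Origin Ravos qualifies under the Duroria–Ravos agreement and 71.84 is covered: preferential rate 15% applies instead.
Duty = $192,474.72 × 15% = $28,871.21.
Total = $0.00 + $55,585.06 + $28,871.21 = $84,456.27.

$84,456.27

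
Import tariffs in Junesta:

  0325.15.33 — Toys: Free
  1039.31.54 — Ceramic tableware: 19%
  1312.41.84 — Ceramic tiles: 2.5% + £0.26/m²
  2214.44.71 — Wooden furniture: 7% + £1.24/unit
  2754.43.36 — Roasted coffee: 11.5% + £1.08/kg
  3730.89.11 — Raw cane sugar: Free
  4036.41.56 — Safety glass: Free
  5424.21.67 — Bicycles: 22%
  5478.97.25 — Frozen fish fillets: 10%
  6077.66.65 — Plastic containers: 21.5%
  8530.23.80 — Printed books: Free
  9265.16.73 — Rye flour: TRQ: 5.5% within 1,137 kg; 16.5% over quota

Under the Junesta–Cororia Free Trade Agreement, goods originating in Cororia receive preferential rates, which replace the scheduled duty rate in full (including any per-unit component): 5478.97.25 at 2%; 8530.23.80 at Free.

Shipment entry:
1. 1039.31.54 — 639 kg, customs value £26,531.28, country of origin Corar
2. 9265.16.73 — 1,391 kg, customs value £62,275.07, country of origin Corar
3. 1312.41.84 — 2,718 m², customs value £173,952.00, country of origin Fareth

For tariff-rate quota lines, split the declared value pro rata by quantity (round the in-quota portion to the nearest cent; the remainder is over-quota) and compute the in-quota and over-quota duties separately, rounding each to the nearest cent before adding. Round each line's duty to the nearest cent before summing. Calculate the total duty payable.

£14,772.42

Line 1 (1039.31.54, Corar, 639 kg, £26,531.28):
Base rate for 1039.31.54 is 19%.
Duty = £26,531.28 × 19% = £5,040.94.
Line 2 (9265.16.73, Corar, 1,391 kg, £62,275.07):
Code 9265.16.73 is under a tariff-rate quota (threshold 1,137 kg). In-quota: 1,137 kg at 5.5%; over-quota: 254 kg at 16.5%.
Pro-rata value split: in-quota = £62,275.07 × 1,137/1,391 = £50,903.49; over-quota = £62,275.07 − £50,903.49 = £11,371.58.
In-quota duty = £50,903.49 × 5.5% = £2,799.69. Over-quota duty = £11,371.58 × 16.5% = £1,876.31.
Line duty = £2,799.69 + £1,876.31 = £4,676.00.
Line 3 (1312.41.84, Fareth, 2,718 m², £173,952.00):
Base rate for 1312.41.84 is 2.5% + £0.26/m².
Duty = £173,952.00 × 2.5% + 2,718 × £0.26 = £5,055.48.
Total = £5,040.94 + £4,676.00 + £5,055.48 = £14,772.42.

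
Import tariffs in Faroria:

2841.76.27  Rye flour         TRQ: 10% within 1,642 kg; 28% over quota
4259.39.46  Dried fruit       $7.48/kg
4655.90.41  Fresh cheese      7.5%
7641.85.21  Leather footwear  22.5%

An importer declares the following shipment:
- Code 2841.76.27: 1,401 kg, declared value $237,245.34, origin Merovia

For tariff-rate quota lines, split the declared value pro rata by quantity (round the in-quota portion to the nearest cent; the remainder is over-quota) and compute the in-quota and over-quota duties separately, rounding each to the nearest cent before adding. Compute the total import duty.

$23,724.53

Line 1 (2841.76.27, Merovia, 1,401 kg, $237,245.34):
Code 2841.76.27 is under a tariff-rate quota (threshold 1,642 kg). Quantity 1,401 kg is within the quota, so the in-quota rate 10% applies to the full value.
Duty = $237,245.34 × 10% = $23,724.53.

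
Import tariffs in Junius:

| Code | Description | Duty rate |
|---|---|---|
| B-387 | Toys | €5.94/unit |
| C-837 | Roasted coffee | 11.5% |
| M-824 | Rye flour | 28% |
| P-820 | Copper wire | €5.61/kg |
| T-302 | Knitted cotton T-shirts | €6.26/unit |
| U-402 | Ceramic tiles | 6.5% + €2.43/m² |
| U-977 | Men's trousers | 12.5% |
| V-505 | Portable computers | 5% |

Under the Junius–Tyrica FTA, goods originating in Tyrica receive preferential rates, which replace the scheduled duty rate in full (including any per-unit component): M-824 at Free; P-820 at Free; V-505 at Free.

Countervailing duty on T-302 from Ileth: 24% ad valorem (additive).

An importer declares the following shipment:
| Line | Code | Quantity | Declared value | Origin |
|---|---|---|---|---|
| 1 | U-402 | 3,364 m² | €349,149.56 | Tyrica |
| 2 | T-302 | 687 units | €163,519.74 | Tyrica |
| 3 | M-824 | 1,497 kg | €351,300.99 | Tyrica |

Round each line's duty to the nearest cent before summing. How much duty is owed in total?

€35,169.86

Line 1 (U-402, Tyrica, 3,364 m², €349,149.56):
Base rate for U-402 is 6.5% + €2.43/m².
Origin Tyrica is the FTA partner but U-402 is not on the preference list; base rate stands.
Duty = €349,149.56 × 6.5% + 3,364 × €2.43 = €30,869.24.
Line 2 (T-302, Tyrica, 687 units, €163,519.74):
Base rate for T-302 is €6.26/unit.
Origin Tyrica is the FTA partner but T-302 is not on the preference list; base rate stands.
The additional-duty order on T-302 targets Ileth, not Tyrica; it does not apply.
Duty = 687 × €6.26 = €4,300.62.
Line 3 (M-824, Tyrica, 1,497 kg, €351,300.99):
Base rate for M-824 is 28%.
Origin Tyrica qualifies under the Junius–Tyrica agreement and M-824 is covered: preferential rate Free applies instead.
Duty = €351,300.99 × 0% = €0.00.
Total = €30,869.24 + €4,300.62 + €0.00 = €35,169.86.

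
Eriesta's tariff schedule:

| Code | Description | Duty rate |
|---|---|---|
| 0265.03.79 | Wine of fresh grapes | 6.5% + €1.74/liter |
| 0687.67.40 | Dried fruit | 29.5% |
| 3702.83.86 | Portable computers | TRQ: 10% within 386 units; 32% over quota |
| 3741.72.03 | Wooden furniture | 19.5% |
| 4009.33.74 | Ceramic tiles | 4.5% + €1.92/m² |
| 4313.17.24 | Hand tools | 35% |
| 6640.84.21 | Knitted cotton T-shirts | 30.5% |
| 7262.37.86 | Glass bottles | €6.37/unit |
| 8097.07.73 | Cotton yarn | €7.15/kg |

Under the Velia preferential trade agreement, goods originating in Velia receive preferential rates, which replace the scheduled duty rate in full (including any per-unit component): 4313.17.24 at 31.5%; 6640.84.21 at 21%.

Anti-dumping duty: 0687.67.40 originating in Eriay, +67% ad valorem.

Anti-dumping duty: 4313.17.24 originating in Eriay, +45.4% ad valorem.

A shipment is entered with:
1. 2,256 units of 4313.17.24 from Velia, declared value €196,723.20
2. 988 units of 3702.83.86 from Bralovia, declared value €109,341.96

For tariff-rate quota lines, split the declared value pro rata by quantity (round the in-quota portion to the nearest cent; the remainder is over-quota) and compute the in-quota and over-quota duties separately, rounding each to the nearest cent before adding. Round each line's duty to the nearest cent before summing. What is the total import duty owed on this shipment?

Line 1 (4313.17.24, Velia, 2,256 units, €196,723.20):
Base rate for 4313.17.24 is 35%.
Origin Velia qualifies under the Eriesta–Velia agreement and 4313.17.24 is covered: preferential rate 31.5% applies instead.
The additional-duty order on 4313.17.24 targets Eriay, not Velia; it does not apply.
Duty = €196,723.20 × 31.5% = €61,967.81.
Line 2 (3702.83.86, Bralovia, 988 units, €109,341.96):
Code 3702.83.86 is under a tariff-rate quota (threshold 386 units). In-quota: 386 units at 10%; over-quota: 602 units at 32%.
Pro-rata value split: in-quota = €109,341.96 × 386/988 = €42,718.62; over-quota = €109,341.96 − €42,718.62 = €66,623.34.
In-quota duty = €42,718.62 × 10% = €4,271.86. Over-quota duty = €66,623.34 × 32% = €21,319.47.
Line duty = €4,271.86 + €21,319.47 = €25,591.33.
Total = €61,967.81 + €25,591.33 = €87,559.14.

€87,559.14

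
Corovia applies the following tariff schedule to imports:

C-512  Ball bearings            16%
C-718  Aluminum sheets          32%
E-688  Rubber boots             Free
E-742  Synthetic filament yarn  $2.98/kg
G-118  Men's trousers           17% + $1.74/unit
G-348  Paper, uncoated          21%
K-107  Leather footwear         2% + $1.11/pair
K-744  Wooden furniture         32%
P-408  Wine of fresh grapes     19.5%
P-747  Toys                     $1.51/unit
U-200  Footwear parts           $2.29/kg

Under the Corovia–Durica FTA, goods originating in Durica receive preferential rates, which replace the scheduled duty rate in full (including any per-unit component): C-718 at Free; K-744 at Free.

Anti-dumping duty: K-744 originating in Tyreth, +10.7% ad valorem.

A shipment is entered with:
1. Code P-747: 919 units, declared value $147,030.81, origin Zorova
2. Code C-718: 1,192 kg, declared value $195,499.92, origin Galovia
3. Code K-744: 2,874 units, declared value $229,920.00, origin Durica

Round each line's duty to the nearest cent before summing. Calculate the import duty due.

Line 1 (P-747, Zorova, 919 units, $147,030.81):
Base rate for P-747 is $1.51/unit.
Duty = 919 × $1.51 = $1,387.69.
Line 2 (C-718, Galovia, 1,192 kg, $195,499.92):
Base rate for C-718 is 32%.
C-718 has an FTA preferential rate, but origin Galovia is not Durica; base rate stands.
Duty = $195,499.92 × 32% = $62,559.97.
Line 3 (K-744, Durica, 2,874 units, $229,920.00):
Base rate for K-744 is 32%.
Origin Durica qualifies under the Corovia–Durica agreement and K-744 is covered: preferential rate Free applies instead.
The additional-duty order on K-744 targets Tyreth, not Durica; it does not apply.
Duty = $229,920.00 × 0% = $0.00.
Total = $1,387.69 + $62,559.97 + $0.00 = $63,947.66.

$63,947.66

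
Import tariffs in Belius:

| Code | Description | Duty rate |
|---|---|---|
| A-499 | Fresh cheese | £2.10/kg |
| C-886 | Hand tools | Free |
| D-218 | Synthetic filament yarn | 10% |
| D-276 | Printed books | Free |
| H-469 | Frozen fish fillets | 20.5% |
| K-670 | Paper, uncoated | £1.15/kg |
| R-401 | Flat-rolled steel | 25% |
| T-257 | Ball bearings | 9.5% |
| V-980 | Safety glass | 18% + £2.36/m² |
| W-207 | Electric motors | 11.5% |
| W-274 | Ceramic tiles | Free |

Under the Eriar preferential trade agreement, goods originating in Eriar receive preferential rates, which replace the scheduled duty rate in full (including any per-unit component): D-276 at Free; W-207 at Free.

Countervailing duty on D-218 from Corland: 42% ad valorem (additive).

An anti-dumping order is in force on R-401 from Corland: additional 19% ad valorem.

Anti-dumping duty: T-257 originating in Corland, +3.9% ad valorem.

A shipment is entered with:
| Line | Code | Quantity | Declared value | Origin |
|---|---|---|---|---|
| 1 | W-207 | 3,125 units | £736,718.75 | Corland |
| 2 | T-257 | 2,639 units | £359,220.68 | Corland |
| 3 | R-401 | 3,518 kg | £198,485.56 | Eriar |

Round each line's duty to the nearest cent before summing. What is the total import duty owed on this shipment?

£182,479.62

Line 1 (W-207, Corland, 3,125 units, £736,718.75):
Base rate for W-207 is 11.5%.
W-207 has an FTA preferential rate, but origin Corland is not Eriar; base rate stands.
Duty = £736,718.75 × 11.5% = £84,722.66.
Line 2 (T-257, Corland, 2,639 units, £359,220.68):
Base rate for T-257 is 9.5%.
Additional duty on T-257 from Corland: +3.9%. Applied ad valorem rate: 9.5% + 3.9% = 13.4%.
Duty = £359,220.68 × 13.4% = £48,135.57.
Line 3 (R-401, Eriar, 3,518 kg, £198,485.56):
Base rate for R-401 is 25%.
Origin Eriar is the FTA partner but R-401 is not on the preference list; base rate stands.
The additional-duty order on R-401 targets Corland, not Eriar; it does not apply.
Duty = £198,485.56 × 25% = £49,621.39.
Total = £84,722.66 + £48,135.57 + £49,621.39 = £182,479.62.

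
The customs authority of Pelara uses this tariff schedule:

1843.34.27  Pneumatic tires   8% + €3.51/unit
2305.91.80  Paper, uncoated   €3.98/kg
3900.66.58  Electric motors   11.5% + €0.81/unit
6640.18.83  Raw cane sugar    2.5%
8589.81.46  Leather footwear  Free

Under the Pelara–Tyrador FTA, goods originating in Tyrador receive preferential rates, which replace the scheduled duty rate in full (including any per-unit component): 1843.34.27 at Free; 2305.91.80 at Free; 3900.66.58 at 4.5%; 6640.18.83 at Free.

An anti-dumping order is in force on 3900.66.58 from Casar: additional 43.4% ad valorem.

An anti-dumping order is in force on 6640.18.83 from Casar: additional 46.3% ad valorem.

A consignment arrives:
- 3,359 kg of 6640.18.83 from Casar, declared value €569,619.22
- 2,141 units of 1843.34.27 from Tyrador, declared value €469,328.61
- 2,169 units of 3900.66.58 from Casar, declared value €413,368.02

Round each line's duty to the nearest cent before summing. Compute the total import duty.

Line 1 (6640.18.83, Casar, 3,359 kg, €569,619.22):
Base rate for 6640.18.83 is 2.5%.
6640.18.83 has an FTA preferential rate, but origin Casar is not Tyrador; base rate stands.
Additional duty on 6640.18.83 from Casar: +46.3%. Applied ad valorem rate: 2.5% + 46.3% = 48.8%.
Duty = €569,619.22 × 48.8% = €277,974.18.
Line 2 (1843.34.27, Tyrador, 2,141 units, €469,328.61):
Base rate for 1843.34.27 is 8% + €3.51/unit.
Origin Tyrador qualifies under the Pelara–Tyrador agreement and 1843.34.27 is covered: preferential rate Free applies instead.
Duty = €469,328.61 × 0% = €0.00.
Line 3 (3900.66.58, Casar, 2,169 units, €413,368.02):
Base rate for 3900.66.58 is 11.5% + €0.81/unit.
3900.66.58 has an FTA preferential rate, but origin Casar is not Tyrador; base rate stands.
Additional duty on 3900.66.58 from Casar: +43.4%. Applied ad valorem rate: 11.5% + 43.4% = 54.9%.
Duty = €413,368.02 × 54.9% + 2,169 × €0.81 = €228,695.93.
Total = €277,974.18 + €0.00 + €228,695.93 = €506,670.11.

€506,670.11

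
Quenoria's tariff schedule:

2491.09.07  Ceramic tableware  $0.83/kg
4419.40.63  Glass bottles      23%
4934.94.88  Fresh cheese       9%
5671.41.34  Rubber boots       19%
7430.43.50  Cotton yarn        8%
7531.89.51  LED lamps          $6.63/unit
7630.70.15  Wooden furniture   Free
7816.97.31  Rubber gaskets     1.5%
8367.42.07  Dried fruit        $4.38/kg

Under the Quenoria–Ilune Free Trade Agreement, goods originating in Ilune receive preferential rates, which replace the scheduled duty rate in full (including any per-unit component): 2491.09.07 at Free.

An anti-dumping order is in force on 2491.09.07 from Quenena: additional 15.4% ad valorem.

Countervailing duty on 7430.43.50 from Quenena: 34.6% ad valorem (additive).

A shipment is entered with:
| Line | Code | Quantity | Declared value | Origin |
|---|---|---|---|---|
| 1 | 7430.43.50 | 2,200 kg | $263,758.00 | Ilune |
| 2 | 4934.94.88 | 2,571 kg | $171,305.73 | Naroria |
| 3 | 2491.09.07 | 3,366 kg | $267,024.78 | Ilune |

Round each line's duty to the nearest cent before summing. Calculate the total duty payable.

Line 1 (7430.43.50, Ilune, 2,200 kg, $263,758.00):
Base rate for 7430.43.50 is 8%.
Origin Ilune is the FTA partner but 7430.43.50 is not on the preference list; base rate stands.
The additional-duty order on 7430.43.50 targets Quenena, not Ilune; it does not apply.
Duty = $263,758.00 × 8% = $21,100.64.
Line 2 (4934.94.88, Naroria, 2,571 kg, $171,305.73):
Base rate for 4934.94.88 is 9%.
Duty = $171,305.73 × 9% = $15,417.52.
Line 3 (2491.09.07, Ilune, 3,366 kg, $267,024.78):
Base rate for 2491.09.07 is $0.83/kg.
Origin Ilune qualifies under the Quenoria–Ilune agreement and 2491.09.07 is covered: preferential rate Free applies instead.
The additional-duty order on 2491.09.07 targets Quenena, not Ilune; it does not apply.
Duty = $267,024.78 × 0% = $0.00.
Total = $21,100.64 + $15,417.52 + $0.00 = $36,518.16.

$36,518.16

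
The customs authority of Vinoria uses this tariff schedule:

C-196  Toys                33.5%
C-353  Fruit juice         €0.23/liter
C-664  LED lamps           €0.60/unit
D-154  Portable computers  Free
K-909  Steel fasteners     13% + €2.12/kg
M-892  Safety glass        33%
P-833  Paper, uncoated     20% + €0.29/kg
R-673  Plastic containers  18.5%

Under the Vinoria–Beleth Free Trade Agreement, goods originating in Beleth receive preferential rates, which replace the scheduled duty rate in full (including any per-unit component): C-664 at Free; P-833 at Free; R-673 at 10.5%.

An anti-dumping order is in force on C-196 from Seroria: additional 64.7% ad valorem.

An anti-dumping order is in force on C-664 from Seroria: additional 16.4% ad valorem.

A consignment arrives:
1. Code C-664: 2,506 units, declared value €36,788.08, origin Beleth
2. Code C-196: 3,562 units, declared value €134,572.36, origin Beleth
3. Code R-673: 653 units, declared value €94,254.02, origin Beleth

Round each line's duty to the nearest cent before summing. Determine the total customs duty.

€54,978.41

Line 1 (C-664, Beleth, 2,506 units, €36,788.08):
Base rate for C-664 is €0.60/unit.
Origin Beleth qualifies under the Vinoria–Beleth agreement and C-664 is covered: preferential rate Free applies instead.
The additional-duty order on C-664 targets Seroria, not Beleth; it does not apply.
Duty = €36,788.08 × 0% = €0.00.
Line 2 (C-196, Beleth, 3,562 units, €134,572.36):
Base rate for C-196 is 33.5%.
Origin Beleth is the FTA partner but C-196 is not on the preference list; base rate stands.
The additional-duty order on C-196 targets Seroria, not Beleth; it does not apply.
Duty = €134,572.36 × 33.5% = €45,081.74.
Line 3 (R-673, Beleth, 653 units, €94,254.02):
Base rate for R-673 is 18.5%.
Origin Beleth qualifies under the Vinoria–Beleth agreement and R-673 is covered: preferential rate 10.5% applies instead.
Duty = €94,254.02 × 10.5% = €9,896.67.
Total = €0.00 + €45,081.74 + €9,896.67 = €54,978.41.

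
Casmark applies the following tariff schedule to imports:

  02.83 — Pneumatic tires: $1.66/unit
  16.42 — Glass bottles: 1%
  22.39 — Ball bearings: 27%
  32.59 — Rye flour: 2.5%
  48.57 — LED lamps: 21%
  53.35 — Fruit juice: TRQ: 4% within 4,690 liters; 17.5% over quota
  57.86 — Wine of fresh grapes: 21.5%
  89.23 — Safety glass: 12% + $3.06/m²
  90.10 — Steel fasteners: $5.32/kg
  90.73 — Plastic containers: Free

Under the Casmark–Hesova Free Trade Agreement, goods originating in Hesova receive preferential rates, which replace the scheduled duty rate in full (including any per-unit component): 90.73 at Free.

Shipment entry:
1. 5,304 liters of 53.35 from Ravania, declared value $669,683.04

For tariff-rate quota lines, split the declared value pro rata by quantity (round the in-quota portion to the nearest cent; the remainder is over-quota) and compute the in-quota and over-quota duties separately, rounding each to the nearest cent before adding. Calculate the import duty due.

Line 1 (53.35, Ravania, 5,304 liters, $669,683.04):
Code 53.35 is under a tariff-rate quota (threshold 4,690 liters). In-quota: 4,690 liters at 4%; over-quota: 614 liters at 17.5%.
Pro-rata value split: in-quota = $669,683.04 × 4,690/5,304 = $592,159.40; over-quota = $669,683.04 − $592,159.40 = $77,523.64.
In-quota duty = $592,159.40 × 4% = $23,686.38. Over-quota duty = $77,523.64 × 17.5% = $13,566.64.
Line duty = $23,686.38 + $13,566.64 = $37,253.02.

$37,253.02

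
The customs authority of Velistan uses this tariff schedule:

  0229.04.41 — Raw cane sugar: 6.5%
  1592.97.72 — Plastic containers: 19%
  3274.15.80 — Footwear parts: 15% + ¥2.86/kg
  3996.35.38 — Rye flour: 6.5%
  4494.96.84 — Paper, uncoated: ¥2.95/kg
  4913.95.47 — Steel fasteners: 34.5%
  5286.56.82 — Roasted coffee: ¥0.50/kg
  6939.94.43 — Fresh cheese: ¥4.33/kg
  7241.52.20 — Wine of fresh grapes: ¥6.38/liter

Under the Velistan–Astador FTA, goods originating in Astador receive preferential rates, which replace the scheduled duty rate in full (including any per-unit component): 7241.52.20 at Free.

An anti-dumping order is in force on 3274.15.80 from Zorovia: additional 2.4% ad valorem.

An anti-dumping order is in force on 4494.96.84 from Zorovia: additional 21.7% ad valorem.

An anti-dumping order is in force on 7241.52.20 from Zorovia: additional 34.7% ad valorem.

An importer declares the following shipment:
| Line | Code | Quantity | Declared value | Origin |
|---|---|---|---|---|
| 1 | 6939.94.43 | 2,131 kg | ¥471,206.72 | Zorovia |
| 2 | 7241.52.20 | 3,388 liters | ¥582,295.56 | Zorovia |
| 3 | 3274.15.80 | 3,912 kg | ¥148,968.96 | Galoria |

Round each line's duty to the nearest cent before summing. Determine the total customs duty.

Line 1 (6939.94.43, Zorovia, 2,131 kg, ¥471,206.72):
Base rate for 6939.94.43 is ¥4.33/kg.
Duty = 2,131 × ¥4.33 = ¥9,227.23.
Line 2 (7241.52.20, Zorovia, 3,388 liters, ¥582,295.56):
Base rate for 7241.52.20 is ¥6.38/liter.
7241.52.20 has an FTA preferential rate, but origin Zorovia is not Astador; base rate stands.
Additional duty on 7241.52.20 from Zorovia: +34.7% ad valorem. Applied ad valorem rate = 34.7%.
Duty = ¥582,295.56 × 34.7% + 3,388 × ¥6.38 = ¥223,672.00.
Line 3 (3274.15.80, Galoria, 3,912 kg, ¥148,968.96):
Base rate for 3274.15.80 is 15% + ¥2.86/kg.
The additional-duty order on 3274.15.80 targets Zorovia, not Galoria; it does not apply.
Duty = ¥148,968.96 × 15% + 3,912 × ¥2.86 = ¥33,533.66.
Total = ¥9,227.23 + ¥223,672.00 + ¥33,533.66 = ¥266,432.89.

¥266,432.89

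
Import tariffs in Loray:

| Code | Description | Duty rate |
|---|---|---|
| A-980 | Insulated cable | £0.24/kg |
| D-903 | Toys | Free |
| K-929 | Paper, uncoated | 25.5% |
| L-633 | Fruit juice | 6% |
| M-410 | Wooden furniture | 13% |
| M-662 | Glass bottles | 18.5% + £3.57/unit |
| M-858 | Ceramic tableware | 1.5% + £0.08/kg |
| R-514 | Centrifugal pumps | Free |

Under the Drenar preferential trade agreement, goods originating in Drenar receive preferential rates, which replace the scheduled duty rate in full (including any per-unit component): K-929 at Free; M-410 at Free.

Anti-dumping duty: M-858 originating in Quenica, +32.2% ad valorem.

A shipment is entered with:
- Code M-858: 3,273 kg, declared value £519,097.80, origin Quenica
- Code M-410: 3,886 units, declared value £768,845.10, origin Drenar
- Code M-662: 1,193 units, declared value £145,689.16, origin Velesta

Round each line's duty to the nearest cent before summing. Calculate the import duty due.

Line 1 (M-858, Quenica, 3,273 kg, £519,097.80):
Base rate for M-858 is 1.5% + £0.08/kg.
Additional duty on M-858 from Quenica: +32.2%. Applied ad valorem rate: 1.5% + 32.2% = 33.7%.
Duty = £519,097.80 × 33.7% + 3,273 × £0.08 = £175,197.80.
Line 2 (M-410, Drenar, 3,886 units, £768,845.10):
Base rate for M-410 is 13%.
Origin Drenar qualifies under the Loray–Drenar agreement and M-410 is covered: preferential rate Free applies instead.
Duty = £768,845.10 × 0% = £0.00.
Line 3 (M-662, Velesta, 1,193 units, £145,689.16):
Base rate for M-662 is 18.5% + £3.57/unit.
Duty = £145,689.16 × 18.5% + 1,193 × £3.57 = £31,211.50.
Total = £175,197.80 + £0.00 + £31,211.50 = £206,409.30.

£206,409.30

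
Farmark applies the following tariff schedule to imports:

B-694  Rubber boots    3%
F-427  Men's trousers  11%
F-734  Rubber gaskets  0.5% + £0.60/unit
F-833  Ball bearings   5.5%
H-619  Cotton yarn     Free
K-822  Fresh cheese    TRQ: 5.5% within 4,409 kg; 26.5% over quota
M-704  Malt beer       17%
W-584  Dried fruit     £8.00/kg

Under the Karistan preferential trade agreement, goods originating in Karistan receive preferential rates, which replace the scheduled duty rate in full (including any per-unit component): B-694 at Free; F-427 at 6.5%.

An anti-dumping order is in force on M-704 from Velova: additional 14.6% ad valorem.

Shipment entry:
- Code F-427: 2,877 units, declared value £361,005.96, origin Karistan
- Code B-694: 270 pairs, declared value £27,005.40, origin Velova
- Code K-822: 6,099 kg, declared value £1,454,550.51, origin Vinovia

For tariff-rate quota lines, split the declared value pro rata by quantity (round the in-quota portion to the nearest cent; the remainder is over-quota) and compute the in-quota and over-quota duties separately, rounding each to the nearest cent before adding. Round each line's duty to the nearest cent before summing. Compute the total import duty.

Line 1 (F-427, Karistan, 2,877 units, £361,005.96):
Base rate for F-427 is 11%.
Origin Karistan qualifies under the Farmark–Karistan agreement and F-427 is covered: preferential rate 6.5% applies instead.
Duty = £361,005.96 × 6.5% = £23,465.39.
Line 2 (B-694, Velova, 270 pairs, £27,005.40):
Base rate for B-694 is 3%.
B-694 has an FTA preferential rate, but origin Velova is not Karistan; base rate stands.
Duty = £27,005.40 × 3% = £810.16.
Line 3 (K-822, Vinovia, 6,099 kg, £1,454,550.51):
Code K-822 is under a tariff-rate quota (threshold 4,409 kg). In-quota: 4,409 kg at 5.5%; over-quota: 1,690 kg at 26.5%.
Pro-rata value split: in-quota = £1,454,550.51 × 4,409/6,099 = £1,051,502.41; over-quota = £1,454,550.51 − £1,051,502.41 = £403,048.10.
In-quota duty = £1,051,502.41 × 5.5% = £57,832.63. Over-quota duty = £403,048.10 × 26.5% = £106,807.75.
Line duty = £57,832.63 + £106,807.75 = £164,640.38.
Total = £23,465.39 + £810.16 + £164,640.38 = £188,915.93.

£188,915.93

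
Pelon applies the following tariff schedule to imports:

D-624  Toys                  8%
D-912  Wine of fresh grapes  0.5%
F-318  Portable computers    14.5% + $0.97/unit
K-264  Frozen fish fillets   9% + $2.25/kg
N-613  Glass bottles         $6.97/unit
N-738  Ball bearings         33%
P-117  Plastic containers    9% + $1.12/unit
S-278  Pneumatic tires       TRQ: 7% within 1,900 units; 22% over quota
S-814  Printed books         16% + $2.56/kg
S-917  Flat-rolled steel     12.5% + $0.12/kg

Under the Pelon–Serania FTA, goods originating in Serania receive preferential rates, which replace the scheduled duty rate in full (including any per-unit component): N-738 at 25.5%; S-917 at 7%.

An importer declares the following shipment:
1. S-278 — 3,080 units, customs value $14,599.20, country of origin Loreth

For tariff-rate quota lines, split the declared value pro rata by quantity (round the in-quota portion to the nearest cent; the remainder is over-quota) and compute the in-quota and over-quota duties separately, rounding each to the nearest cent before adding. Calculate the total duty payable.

Line 1 (S-278, Loreth, 3,080 units, $14,599.20):
Code S-278 is under a tariff-rate quota (threshold 1,900 units). In-quota: 1,900 units at 7%; over-quota: 1,180 units at 22%.
Pro-rata value split: in-quota = $14,599.20 × 1,900/3,080 = $9,006.00; over-quota = $14,599.20 − $9,006.00 = $5,593.20.
In-quota duty = $9,006.00 × 7% = $630.42. Over-quota duty = $5,593.20 × 22% = $1,230.50.
Line duty = $630.42 + $1,230.50 = $1,860.92.

$1,860.92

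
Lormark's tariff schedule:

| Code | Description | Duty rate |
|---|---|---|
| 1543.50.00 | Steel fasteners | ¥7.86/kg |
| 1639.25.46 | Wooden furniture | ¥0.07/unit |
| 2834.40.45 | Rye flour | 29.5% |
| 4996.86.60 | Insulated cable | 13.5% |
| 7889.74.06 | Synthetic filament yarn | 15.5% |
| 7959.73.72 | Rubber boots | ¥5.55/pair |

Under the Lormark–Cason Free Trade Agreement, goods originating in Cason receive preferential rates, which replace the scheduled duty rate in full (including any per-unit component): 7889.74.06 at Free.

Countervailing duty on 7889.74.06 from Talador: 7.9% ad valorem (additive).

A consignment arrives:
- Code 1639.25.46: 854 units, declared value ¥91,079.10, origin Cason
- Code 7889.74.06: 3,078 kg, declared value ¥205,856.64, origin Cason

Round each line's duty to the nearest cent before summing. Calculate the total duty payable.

¥59.78

Line 1 (1639.25.46, Cason, 854 units, ¥91,079.10):
Base rate for 1639.25.46 is ¥0.07/unit.
Origin Cason is the FTA partner but 1639.25.46 is not on the preference list; base rate stands.
Duty = 854 × ¥0.07 = ¥59.78.
Line 2 (7889.74.06, Cason, 3,078 kg, ¥205,856.64):
Base rate for 7889.74.06 is 15.5%.
Origin Cason qualifies under the Lormark–Cason agreement and 7889.74.06 is covered: preferential rate Free applies instead.
The additional-duty order on 7889.74.06 targets Talador, not Cason; it does not apply.
Duty = ¥205,856.64 × 0% = ¥0.00.
Total = ¥59.78 + ¥0.00 = ¥59.78.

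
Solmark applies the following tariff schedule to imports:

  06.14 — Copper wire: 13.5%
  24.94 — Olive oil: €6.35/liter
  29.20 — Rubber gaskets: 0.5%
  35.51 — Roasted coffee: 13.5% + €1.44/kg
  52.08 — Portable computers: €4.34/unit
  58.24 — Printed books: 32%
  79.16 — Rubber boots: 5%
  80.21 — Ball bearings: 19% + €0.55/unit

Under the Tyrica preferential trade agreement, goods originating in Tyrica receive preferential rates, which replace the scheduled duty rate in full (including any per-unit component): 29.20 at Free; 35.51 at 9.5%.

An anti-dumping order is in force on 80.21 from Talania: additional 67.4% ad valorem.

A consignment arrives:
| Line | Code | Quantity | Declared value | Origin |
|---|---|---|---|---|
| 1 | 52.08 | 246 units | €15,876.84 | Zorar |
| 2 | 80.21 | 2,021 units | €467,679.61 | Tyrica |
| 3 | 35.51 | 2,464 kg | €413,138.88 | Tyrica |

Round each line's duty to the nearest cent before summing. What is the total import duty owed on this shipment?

€130,286.51

Line 1 (52.08, Zorar, 246 units, €15,876.84):
Base rate for 52.08 is €4.34/unit.
Duty = 246 × €4.34 = €1,067.64.
Line 2 (80.21, Tyrica, 2,021 units, €467,679.61):
Base rate for 80.21 is 19% + €0.55/unit.
Origin Tyrica is the FTA partner but 80.21 is not on the preference list; base rate stands.
The additional-duty order on 80.21 targets Talania, not Tyrica; it does not apply.
Duty = €467,679.61 × 19% + 2,021 × €0.55 = €89,970.68.
Line 3 (35.51, Tyrica, 2,464 kg, €413,138.88):
Base rate for 35.51 is 13.5% + €1.44/kg.
Origin Tyrica qualifies under the Solmark–Tyrica agreement and 35.51 is covered: preferential rate 9.5% applies instead.
Duty = €413,138.88 × 9.5% = €39,248.19.
Total = €1,067.64 + €89,970.68 + €39,248.19 = €130,286.51.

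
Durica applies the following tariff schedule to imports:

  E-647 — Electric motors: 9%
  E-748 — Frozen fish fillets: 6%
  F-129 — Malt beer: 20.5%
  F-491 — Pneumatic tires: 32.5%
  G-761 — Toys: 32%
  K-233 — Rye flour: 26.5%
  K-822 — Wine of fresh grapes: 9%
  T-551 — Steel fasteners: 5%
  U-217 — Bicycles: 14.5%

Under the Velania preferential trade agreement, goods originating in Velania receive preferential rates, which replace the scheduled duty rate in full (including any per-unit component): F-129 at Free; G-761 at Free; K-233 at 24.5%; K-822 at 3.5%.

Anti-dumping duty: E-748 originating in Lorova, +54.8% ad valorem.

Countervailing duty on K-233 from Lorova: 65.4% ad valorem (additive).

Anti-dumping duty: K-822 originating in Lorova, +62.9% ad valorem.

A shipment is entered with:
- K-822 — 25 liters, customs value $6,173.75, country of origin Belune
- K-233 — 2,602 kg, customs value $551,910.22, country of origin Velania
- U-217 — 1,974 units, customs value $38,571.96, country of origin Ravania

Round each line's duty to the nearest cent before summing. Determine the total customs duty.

Line 1 (K-822, Belune, 25 liters, $6,173.75):
Base rate for K-822 is 9%.
K-822 has an FTA preferential rate, but origin Belune is not Velania; base rate stands.
The additional-duty order on K-822 targets Lorova, not Belune; it does not apply.
Duty = $6,173.75 × 9% = $555.64.
Line 2 (K-233, Velania, 2,602 kg, $551,910.22):
Base rate for K-233 is 26.5%.
Origin Velania qualifies under the Durica–Velania agreement and K-233 is covered: preferential rate 24.5% applies instead.
The additional-duty order on K-233 targets Lorova, not Velania; it does not apply.
Duty = $551,910.22 × 24.5% = $135,218.00.
Line 3 (U-217, Ravania, 1,974 units, $38,571.96):
Base rate for U-217 is 14.5%.
Duty = $38,571.96 × 14.5% = $5,592.93.
Total = $555.64 + $135,218.00 + $5,592.93 = $141,366.57.

$141,366.57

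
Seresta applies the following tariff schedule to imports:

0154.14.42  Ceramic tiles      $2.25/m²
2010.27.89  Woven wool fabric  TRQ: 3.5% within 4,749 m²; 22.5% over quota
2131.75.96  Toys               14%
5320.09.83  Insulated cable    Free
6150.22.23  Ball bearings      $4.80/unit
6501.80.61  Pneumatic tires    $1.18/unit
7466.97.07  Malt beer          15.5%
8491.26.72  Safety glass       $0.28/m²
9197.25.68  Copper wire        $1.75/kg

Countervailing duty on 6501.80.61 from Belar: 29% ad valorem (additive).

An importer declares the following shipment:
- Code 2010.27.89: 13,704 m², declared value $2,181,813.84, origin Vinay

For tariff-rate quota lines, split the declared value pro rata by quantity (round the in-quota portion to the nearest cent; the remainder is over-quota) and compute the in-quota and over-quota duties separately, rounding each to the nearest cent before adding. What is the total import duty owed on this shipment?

Line 1 (2010.27.89, Vinay, 13,704 m², $2,181,813.84):
Code 2010.27.89 is under a tariff-rate quota (threshold 4,749 m²). In-quota: 4,749 m² at 3.5%; over-quota: 8,955 m² at 22.5%.
Pro-rata value split: in-quota = $2,181,813.84 × 4,749/13,704 = $756,088.29; over-quota = $2,181,813.84 − $756,088.29 = $1,425,725.55.
In-quota duty = $756,088.29 × 3.5% = $26,463.09. Over-quota duty = $1,425,725.55 × 22.5% = $320,788.25.
Line duty = $26,463.09 + $320,788.25 = $347,251.34.

$347,251.34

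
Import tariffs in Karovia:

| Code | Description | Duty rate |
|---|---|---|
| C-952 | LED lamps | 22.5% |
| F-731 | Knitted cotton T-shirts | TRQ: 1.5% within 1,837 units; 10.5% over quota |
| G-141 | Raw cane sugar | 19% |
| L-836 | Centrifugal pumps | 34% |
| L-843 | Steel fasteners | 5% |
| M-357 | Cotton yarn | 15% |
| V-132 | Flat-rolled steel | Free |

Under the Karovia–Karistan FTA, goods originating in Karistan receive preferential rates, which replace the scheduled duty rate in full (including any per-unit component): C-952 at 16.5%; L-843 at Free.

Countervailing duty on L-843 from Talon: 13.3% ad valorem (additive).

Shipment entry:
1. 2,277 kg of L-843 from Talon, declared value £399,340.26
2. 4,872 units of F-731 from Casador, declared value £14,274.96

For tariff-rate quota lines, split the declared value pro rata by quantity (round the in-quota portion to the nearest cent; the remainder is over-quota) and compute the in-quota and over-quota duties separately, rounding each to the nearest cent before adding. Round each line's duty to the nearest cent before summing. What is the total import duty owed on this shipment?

£74,093.73

Line 1 (L-843, Talon, 2,277 kg, £399,340.26):
Base rate for L-843 is 5%.
L-843 has an FTA preferential rate, but origin Talon is not Karistan; base rate stands.
Additional duty on L-843 from Talon: +13.3%. Applied ad valorem rate: 5% + 13.3% = 18.3%.
Duty = £399,340.26 × 18.3% = £73,079.27.
Line 2 (F-731, Casador, 4,872 units, £14,274.96):
Code F-731 is under a tariff-rate quota (threshold 1,837 units). In-quota: 1,837 units at 1.5%; over-quota: 3,035 units at 10.5%.
Pro-rata value split: in-quota = £14,274.96 × 1,837/4,872 = £5,382.41; over-quota = £14,274.96 − £5,382.41 = £8,892.55.
In-quota duty = £5,382.41 × 1.5% = £80.74. Over-quota duty = £8,892.55 × 10.5% = £933.72.
Line duty = £80.74 + £933.72 = £1,014.46.
Total = £73,079.27 + £1,014.46 = £74,093.73.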